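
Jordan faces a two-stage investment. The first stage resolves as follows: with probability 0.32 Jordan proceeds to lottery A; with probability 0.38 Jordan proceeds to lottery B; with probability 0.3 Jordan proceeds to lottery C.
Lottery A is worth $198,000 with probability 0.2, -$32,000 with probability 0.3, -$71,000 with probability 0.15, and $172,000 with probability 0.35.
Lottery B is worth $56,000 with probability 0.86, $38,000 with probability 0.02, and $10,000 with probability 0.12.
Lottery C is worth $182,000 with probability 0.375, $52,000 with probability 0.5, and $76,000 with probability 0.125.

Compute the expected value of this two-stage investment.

$75,626.60

EV(A) = 0.2 × 198000 + 0.3 × (-32000) + 0.15 × (-71000) + 0.35 × 172000 = 39600 − 9600 − 10650 + 60200 = 79550
EV(B) = 0.86 × 56000 + 0.02 × 38000 + 0.12 × 10000 = 48160 + 760 + 1200 = 50120
EV(C) = 0.375 × 182000 + 0.5 × 52000 + 0.125 × 76000 = 68250 + 26000 + 9500 = 103750
Overall = 0.32 × 79550 + 0.38 × 50120 + 0.3 × 103750 = 25456 + 19045.6 + 31125 = 75626.6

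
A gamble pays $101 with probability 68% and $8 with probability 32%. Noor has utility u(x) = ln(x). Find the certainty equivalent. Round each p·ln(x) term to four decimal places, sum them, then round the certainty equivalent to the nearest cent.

E[u] = 0.68·ln(101) + 0.32·ln(8) = 3.1383 + 0.6654 = 3.8037
CE = e^3.8037 ≈ 44.87

$44.87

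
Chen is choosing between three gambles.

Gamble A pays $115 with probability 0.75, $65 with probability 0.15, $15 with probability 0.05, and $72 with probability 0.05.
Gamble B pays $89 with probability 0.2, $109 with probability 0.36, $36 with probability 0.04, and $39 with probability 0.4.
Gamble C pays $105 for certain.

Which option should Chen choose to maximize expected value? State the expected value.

Gamble C ($105)

Gamble A = 0.75 × 115 + 0.15 × 65 + 0.05 × 15 + 0.05 × 72 = 86.25 + 9.75 + 0.75 + 3.6 = 100.35
Gamble B = 0.2 × 89 + 0.36 × 109 + 0.04 × 36 + 0.4 × 39 = 17.8 + 39.24 + 1.44 + 15.6 = 74.08
Gamble C: 105 (certain)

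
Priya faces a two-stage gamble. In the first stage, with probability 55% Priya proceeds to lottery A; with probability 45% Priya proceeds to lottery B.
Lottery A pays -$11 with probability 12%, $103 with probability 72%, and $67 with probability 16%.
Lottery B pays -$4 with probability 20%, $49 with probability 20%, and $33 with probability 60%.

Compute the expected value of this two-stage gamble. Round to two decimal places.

EV(A) = 0.12 × (-11) + 0.72 × 103 + 0.16 × 67 = -1.32 + 74.16 + 10.72 = 83.56
EV(B) = 0.2 × (-4) + 0.2 × 49 + 0.6 × 33 = -0.8 + 9.8 + 19.8 = 28.8
Overall = 0.55 × 83.56 + 0.45 × 28.8 = 45.958 + 12.96 = 58.918

$58.92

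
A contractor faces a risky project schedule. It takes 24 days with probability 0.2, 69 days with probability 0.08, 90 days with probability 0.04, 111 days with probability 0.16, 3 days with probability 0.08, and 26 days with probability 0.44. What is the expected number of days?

43.36 days

EV = 0.2 × 24 + 0.08 × 69 + 0.04 × 90 + 0.16 × 111 + 0.08 × 3 + 0.44 × 26 = 4.8 + 5.52 + 3.6 + 17.76 + 0.24 + 11.44 = 43.36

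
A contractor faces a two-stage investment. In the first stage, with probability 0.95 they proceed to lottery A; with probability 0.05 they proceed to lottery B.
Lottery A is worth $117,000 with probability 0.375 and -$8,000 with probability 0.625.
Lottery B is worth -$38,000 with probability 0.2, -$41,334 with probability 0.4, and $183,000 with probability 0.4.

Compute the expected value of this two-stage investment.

$39,384.57

EV(A) = 0.375 × 117000 + 0.625 × (-8000) = 43875 − 5000 = 38875
EV(B) = 0.2 × (-38000) + 0.4 × (-41334) + 0.4 × 183000 = -7600 − 16533.6 + 73200 = 49066.4
Overall = 0.95 × 38875 + 0.05 × 49066.4 = 36931.25 + 2453.32 = 39384.57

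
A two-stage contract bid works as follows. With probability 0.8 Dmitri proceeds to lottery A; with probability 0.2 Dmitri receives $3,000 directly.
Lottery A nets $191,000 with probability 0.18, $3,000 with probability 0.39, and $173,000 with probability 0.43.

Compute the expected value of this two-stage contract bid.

EV(A) = 0.18 × 191000 + 0.39 × 3000 + 0.43 × 173000 = 34380 + 1170 + 74390 = 109940
Branch B: 3000 (certain)
Overall = 0.8 × 109940 + 0.2 × 3000 = 87952 + 600 = 88552

$88,552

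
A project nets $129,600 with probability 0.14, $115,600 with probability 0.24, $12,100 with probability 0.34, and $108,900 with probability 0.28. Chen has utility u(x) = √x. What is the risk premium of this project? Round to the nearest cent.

E[u] = 0.14·√129600 + 0.24·√115600 + 0.34·√12100 + 0.28·√108900 = 0.14·360 + 0.24·340 + 0.34·110 + 0.28·330 = 261.8
CE = (261.8)² = 68539.24
Risk premium = EV − CE = 80494 − 68539.24 = 11954.76

$11,954.76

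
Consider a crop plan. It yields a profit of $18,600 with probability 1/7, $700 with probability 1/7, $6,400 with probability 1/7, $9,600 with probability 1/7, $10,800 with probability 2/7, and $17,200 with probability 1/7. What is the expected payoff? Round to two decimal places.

$10,585.71

EV = 1/7 × 18600 + 1/7 × 700 + 1/7 × 6400 + 1/7 × 9600 + 2/7 × 10800 + 1/7 × 17200 = 2657.1429 + 100 + 914.2857 + 1371.4286 + 3085.7143 + 2457.1429 = 10585.7143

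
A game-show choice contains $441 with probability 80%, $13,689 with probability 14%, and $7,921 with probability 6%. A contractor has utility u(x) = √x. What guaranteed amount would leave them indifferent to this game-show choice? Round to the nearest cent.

E[u] = 0.8·√441 + 0.14·√13689 + 0.06·√7921 = 0.8·21 + 0.14·117 + 0.06·89 = 38.52
CE = (38.52)² = 1483.7904

$1,483.79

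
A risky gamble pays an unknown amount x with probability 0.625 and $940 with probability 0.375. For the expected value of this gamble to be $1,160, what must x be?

0.625·x + 0.375·940 = 1160
0.625·x = 1160 − 352.5 = 807.5
x = 807.5 / 0.625 = 1292

x = $1,292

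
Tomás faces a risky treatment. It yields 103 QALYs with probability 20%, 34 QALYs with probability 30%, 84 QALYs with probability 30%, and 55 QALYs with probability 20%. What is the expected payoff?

67 QALYs

EV = 0.2 × 103 + 0.3 × 34 + 0.3 × 84 + 0.2 × 55 = 20.6 + 10.2 + 25.2 + 11 = 67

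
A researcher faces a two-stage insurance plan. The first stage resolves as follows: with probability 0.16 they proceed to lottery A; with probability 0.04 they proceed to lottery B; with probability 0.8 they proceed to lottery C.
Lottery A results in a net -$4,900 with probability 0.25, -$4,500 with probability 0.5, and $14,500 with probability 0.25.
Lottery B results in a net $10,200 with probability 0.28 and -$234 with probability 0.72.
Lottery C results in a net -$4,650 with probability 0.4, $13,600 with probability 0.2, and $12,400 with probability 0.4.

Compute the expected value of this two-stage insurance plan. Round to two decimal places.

EV(A) = 0.25 × (-4900) + 0.5 × (-4500) + 0.25 × 14500 = -1225 − 2250 + 3625 = 150
EV(B) = 0.28 × 10200 + 0.72 × (-234) = 2856 − 168.48 = 2687.52
EV(C) = 0.4 × (-4650) + 0.2 × 13600 + 0.4 × 12400 = -1860 + 2720 + 4960 = 5820
Overall = 0.16 × 150 + 0.04 × 2687.52 + 0.8 × 5820 = 24 + 107.5008 + 4656 = 4787.5008

$4,787.50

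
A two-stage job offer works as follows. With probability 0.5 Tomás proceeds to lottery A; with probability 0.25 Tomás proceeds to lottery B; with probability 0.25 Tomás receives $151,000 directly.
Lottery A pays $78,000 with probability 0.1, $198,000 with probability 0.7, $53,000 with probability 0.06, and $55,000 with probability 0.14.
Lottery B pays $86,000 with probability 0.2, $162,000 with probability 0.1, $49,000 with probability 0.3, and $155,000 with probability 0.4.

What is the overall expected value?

$143,915

EV(A) = 0.1 × 78000 + 0.7 × 198000 + 0.06 × 53000 + 0.14 × 55000 = 7800 + 138600 + 3180 + 7700 = 157280
EV(B) = 0.2 × 86000 + 0.1 × 162000 + 0.3 × 49000 + 0.4 × 155000 = 17200 + 16200 + 14700 + 62000 = 110100
Branch C: 151000 (certain)
Overall = 0.5 × 157280 + 0.25 × 110100 + 0.25 × 151000 = 78640 + 27525 + 37750 = 143915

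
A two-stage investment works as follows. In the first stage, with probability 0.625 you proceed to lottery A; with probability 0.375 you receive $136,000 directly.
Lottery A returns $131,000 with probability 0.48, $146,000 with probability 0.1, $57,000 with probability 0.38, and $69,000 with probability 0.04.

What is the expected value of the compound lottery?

EV(A) = 0.48 × 131000 + 0.1 × 146000 + 0.38 × 57000 + 0.04 × 69000 = 62880 + 14600 + 21660 + 2760 = 101900
Branch B: 136000 (certain)
Overall = 0.625 × 101900 + 0.375 × 136000 = 63687.5 + 51000 = 114687.5

$114,687.50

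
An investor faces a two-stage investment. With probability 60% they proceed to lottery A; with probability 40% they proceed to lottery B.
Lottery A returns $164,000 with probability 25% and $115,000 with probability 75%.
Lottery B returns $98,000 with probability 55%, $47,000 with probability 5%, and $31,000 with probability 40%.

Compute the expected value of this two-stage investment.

$103,810

EV(A) = 0.25 × 164000 + 0.75 × 115000 = 41000 + 86250 = 127250
EV(B) = 0.55 × 98000 + 0.05 × 47000 + 0.4 × 31000 = 53900 + 2350 + 12400 = 68650
Overall = 0.6 × 127250 + 0.4 × 68650 = 76350 + 27460 = 103810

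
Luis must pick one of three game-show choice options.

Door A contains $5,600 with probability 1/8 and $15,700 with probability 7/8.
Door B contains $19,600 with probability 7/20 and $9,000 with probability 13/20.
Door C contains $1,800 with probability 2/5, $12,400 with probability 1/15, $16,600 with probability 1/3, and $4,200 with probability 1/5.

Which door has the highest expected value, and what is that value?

Door A ($14,437.50)

Door A = 1/8 × 5600 + 7/8 × 15700 = 700 + 13737.5 = 14437.5
Door B = 7/20 × 19600 + 13/20 × 9000 = 6860 + 5850 = 12710
Door C = 2/5 × 1800 + 1/15 × 12400 + 1/3 × 16600 + 1/5 × 4200 = 720 + 826.6667 + 5533.3333 + 840 = 7920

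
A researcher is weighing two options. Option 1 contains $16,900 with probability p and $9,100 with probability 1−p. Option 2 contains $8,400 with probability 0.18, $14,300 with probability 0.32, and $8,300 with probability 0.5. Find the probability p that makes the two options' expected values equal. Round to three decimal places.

EV(Option 2) = 0.18 × 8400 + 0.32 × 14300 + 0.5 × 8300 = 1512 + 4576 + 4150 = 10238
p·16900 + (1−p)·9100 = 10238
7800p + 9100 = 10238
p = (10238 − 9100) / 7800

p = 0.146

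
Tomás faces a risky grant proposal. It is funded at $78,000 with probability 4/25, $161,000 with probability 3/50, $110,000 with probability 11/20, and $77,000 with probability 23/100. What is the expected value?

$100,350

EV = 4/25 × 78000 + 3/50 × 161000 + 11/20 × 110000 + 23/100 × 77000 = 12480 + 9660 + 60500 + 17710 = 100350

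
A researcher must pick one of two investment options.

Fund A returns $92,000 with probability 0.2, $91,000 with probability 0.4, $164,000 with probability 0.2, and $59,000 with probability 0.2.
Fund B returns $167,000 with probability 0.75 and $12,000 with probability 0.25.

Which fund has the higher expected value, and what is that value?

Fund B ($128,250)

Fund A = 0.2 × 92000 + 0.4 × 91000 + 0.2 × 164000 + 0.2 × 59000 = 18400 + 36400 + 32800 + 11800 = 99400
Fund B = 0.75 × 167000 + 0.25 × 12000 = 125250 + 3000 = 128250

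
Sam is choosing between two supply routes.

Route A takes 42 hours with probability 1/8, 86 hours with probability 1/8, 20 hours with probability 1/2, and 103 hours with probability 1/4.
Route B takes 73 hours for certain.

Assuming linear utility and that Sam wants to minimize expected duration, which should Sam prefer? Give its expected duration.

Route A (51.75 hours)

Route A = 1/8 × 42 + 1/8 × 86 + 1/2 × 20 + 1/4 × 103 = 5.25 + 10.75 + 10 + 25.75 = 51.75
Route B: 73 (certain)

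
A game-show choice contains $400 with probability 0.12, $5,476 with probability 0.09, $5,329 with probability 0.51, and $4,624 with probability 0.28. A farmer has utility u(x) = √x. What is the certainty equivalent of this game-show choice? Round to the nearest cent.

$4,268.01

E[u] = 0.12·√400 + 0.09·√5476 + 0.51·√5329 + 0.28·√4624 = 0.12·20 + 0.09·74 + 0.51·73 + 0.28·68 = 65.33
CE = (65.33)² = 4268.0089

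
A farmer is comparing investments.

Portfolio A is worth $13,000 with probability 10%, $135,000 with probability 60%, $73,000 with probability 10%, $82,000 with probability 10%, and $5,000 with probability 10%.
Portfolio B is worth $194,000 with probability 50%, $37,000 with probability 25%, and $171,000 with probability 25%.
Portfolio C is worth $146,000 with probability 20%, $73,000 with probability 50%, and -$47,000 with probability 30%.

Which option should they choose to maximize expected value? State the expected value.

Portfolio B ($149,000)

Portfolio A = 0.1 × 13000 + 0.6 × 135000 + 0.1 × 73000 + 0.1 × 82000 + 0.1 × 5000 = 1300 + 81000 + 7300 + 8200 + 500 = 98300
Portfolio B = 0.5 × 194000 + 0.25 × 37000 + 0.25 × 171000 = 97000 + 9250 + 42750 = 149000
Portfolio C = 0.2 × 146000 + 0.5 × 73000 + 0.3 × (-47000) = 29200 + 36500 − 14100 = 51600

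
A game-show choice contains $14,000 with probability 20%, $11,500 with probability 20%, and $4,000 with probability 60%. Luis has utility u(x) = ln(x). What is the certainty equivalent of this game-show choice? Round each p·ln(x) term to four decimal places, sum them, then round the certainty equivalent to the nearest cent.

$6,347.40

E[u] = 0.2·ln(14000) + 0.2·ln(11500) + 0.6·ln(4000) = 1.9094 + 1.8700 + 4.9764 = 8.7558
CE = e^8.7558 ≈ 6347.40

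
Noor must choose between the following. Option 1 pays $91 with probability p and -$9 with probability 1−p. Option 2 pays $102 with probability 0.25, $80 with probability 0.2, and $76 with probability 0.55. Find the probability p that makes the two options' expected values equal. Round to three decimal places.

p = 0.923

EV(Option 2) = 0.25 × 102 + 0.2 × 80 + 0.55 × 76 = 25.5 + 16 + 41.8 = 83.3
p·91 + (1−p)·(-9) = 83.3
100p − 9 = 83.3
p = (83.3 + 9) / 100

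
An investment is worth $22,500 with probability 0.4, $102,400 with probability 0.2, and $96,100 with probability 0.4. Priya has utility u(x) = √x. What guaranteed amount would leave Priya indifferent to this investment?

E[u] = 0.4·√22500 + 0.2·√102400 + 0.4·√96100 = 0.4·150 + 0.2·320 + 0.4·310 = 248
CE = (248)² = 61504

$61,504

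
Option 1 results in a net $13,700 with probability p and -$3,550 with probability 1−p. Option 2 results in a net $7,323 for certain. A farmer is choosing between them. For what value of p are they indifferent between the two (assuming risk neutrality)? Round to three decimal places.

p·13700 + (1−p)·(-3550) = 7323
17250p − 3550 = 7323
p = (7323 + 3550) / 17250

p = 0.630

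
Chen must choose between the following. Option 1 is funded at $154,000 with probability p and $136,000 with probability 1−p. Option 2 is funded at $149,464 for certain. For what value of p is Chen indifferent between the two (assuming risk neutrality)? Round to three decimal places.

p·154000 + (1−p)·136000 = 149464
18000p + 136000 = 149464
p = (149464 − 136000) / 18000

p = 0.748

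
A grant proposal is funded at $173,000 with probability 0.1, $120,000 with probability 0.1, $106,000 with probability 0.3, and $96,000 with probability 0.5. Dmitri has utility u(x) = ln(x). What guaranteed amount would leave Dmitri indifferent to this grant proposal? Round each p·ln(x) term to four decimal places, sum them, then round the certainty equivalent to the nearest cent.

$107,269.54

E[u] = 0.1·ln(173000) + 0.1·ln(120000) + 0.3·ln(106000) + 0.5·ln(96000) = 1.2061 + 1.1695 + 3.4714 + 5.7361 = 11.5831
CE = e^11.5831 ≈ 107269.54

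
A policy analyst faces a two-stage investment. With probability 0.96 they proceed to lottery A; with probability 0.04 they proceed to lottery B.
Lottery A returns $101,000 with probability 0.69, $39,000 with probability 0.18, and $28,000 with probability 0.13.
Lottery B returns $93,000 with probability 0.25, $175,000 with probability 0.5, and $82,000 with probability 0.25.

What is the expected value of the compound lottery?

$82,386

EV(A) = 0.69 × 101000 + 0.18 × 39000 + 0.13 × 28000 = 69690 + 7020 + 3640 = 80350
EV(B) = 0.25 × 93000 + 0.5 × 175000 + 0.25 × 82000 = 23250 + 87500 + 20500 = 131250
Overall = 0.96 × 80350 + 0.04 × 131250 = 77136 + 5250 = 82386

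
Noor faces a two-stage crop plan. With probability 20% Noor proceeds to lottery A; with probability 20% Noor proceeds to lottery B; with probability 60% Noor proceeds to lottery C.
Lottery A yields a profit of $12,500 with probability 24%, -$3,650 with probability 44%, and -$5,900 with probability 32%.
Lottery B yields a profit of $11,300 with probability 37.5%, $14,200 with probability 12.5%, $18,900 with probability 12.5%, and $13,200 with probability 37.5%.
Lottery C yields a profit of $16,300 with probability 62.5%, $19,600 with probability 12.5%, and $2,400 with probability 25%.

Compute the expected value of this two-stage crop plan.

EV(A) = 0.24 × 12500 + 0.44 × (-3650) + 0.32 × (-5900) = 3000 − 1606 − 1888 = -494
EV(B) = 0.375 × 11300 + 0.125 × 14200 + 0.125 × 18900 + 0.375 × 13200 = 4237.5 + 1775 + 2362.5 + 4950 = 13325
EV(C) = 0.625 × 16300 + 0.125 × 19600 + 0.25 × 2400 = 10187.5 + 2450 + 600 = 13237.5
Overall = 0.2 × (-494) + 0.2 × 13325 + 0.6 × 13237.5 = -98.8 + 2665 + 7942.5 = 10508.7

$10,508.70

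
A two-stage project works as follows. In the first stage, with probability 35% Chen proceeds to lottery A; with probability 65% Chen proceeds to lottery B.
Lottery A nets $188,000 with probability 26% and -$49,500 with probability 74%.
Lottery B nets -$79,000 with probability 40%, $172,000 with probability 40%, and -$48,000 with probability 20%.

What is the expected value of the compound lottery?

$22,227.50

EV(A) = 0.26 × 188000 + 0.74 × (-49500) = 48880 − 36630 = 12250
EV(B) = 0.4 × (-79000) + 0.4 × 172000 + 0.2 × (-48000) = -31600 + 68800 − 9600 = 27600
Overall = 0.35 × 12250 + 0.65 × 27600 = 4287.5 + 17940 = 22227.5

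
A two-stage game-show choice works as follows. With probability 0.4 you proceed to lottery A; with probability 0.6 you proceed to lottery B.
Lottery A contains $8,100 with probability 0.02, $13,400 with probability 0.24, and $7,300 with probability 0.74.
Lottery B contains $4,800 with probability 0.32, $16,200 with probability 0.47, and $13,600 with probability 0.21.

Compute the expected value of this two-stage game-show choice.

EV(A) = 0.02 × 8100 + 0.24 × 13400 + 0.74 × 7300 = 162 + 3216 + 5402 = 8780
EV(B) = 0.32 × 4800 + 0.47 × 16200 + 0.21 × 13600 = 1536 + 7614 + 2856 = 12006
Overall = 0.4 × 8780 + 0.6 × 12006 = 3512 + 7203.6 = 10715.6

$10,715.60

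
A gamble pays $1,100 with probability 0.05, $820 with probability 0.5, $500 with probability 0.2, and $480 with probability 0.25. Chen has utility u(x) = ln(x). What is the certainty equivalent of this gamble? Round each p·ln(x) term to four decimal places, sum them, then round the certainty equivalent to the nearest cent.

$659.31

E[u] = 0.05·ln(1100) + 0.5·ln(820) + 0.2·ln(500) + 0.25·ln(480) = 0.3502 + 3.3547 + 1.2429 + 1.5434 = 6.4912
CE = e^6.4912 ≈ 659.31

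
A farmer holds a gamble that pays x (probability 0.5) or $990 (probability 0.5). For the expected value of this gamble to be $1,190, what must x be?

x = $1,390

0.5·x + 0.5·990 = 1190
0.5·x = 1190 − 495 = 695
x = 695 / 0.5 = 1390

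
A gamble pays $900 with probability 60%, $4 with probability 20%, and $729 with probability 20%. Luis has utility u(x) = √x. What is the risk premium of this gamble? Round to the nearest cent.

E[u] = 0.6·√900 + 0.2·√4 + 0.2·√729 = 0.6·30 + 0.2·2 + 0.2·27 = 23.8
CE = (23.8)² = 566.44
Risk premium = EV − CE = 686.6 − 566.44 = 120.16

$120.16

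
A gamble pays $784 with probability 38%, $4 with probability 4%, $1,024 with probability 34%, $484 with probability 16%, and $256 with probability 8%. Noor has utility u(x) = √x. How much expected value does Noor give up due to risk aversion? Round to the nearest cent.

E[u] = 0.38·√784 + 0.04·√4 + 0.34·√1024 + 0.16·√484 + 0.08·√256 = 0.38·28 + 0.04·2 + 0.34·32 + 0.16·22 + 0.08·16 = 26.4
CE = (26.4)² = 696.96
Risk premium = EV − CE = 744.16 − 696.96 = 47.2

$47.20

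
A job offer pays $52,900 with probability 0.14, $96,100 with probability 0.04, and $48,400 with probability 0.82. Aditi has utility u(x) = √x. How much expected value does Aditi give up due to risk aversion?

E[u] = 0.14·√52900 + 0.04·√96100 + 0.82·√48400 = 0.14·230 + 0.04·310 + 0.82·220 = 225
CE = (225)² = 50625
Risk premium = EV − CE = 50938 − 50625 = 313

$313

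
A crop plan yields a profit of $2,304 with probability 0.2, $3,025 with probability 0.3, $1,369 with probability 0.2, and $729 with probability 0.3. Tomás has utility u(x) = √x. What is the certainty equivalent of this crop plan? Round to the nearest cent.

E[u] = 0.2·√2304 + 0.3·√3025 + 0.2·√1369 + 0.3·√729 = 0.2·48 + 0.3·55 + 0.2·37 + 0.3·27 = 41.6
CE = (41.6)² = 1730.56

$1,730.56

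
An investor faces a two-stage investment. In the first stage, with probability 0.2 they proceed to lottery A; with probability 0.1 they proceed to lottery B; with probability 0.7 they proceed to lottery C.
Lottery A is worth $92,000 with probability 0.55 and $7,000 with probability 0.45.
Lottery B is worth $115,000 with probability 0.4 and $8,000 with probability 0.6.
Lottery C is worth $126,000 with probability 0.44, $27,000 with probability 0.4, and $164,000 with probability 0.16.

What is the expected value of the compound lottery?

$80,566

EV(A) = 0.55 × 92000 + 0.45 × 7000 = 50600 + 3150 = 53750
EV(B) = 0.4 × 115000 + 0.6 × 8000 = 46000 + 4800 = 50800
EV(C) = 0.44 × 126000 + 0.4 × 27000 + 0.16 × 164000 = 55440 + 10800 + 26240 = 92480
Overall = 0.2 × 53750 + 0.1 × 50800 + 0.7 × 92480 = 10750 + 5080 + 64736 = 80566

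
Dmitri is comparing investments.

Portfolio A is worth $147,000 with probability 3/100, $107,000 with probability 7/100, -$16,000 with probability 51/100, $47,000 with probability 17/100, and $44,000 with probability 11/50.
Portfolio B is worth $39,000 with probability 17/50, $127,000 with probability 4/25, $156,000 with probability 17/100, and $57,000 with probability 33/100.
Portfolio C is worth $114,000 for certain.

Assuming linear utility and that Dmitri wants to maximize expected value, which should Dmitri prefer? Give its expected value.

Portfolio C ($114,000)

Portfolio A = 3/100 × 147000 + 7/100 × 107000 + 51/100 × (-16000) + 17/100 × 47000 + 11/50 × 44000 = 4410 + 7490 − 8160 + 7990 + 9680 = 21410
Portfolio B = 17/50 × 39000 + 4/25 × 127000 + 17/100 × 156000 + 33/100 × 57000 = 13260 + 20320 + 26520 + 18810 = 78910
Portfolio C: 114000 (certain)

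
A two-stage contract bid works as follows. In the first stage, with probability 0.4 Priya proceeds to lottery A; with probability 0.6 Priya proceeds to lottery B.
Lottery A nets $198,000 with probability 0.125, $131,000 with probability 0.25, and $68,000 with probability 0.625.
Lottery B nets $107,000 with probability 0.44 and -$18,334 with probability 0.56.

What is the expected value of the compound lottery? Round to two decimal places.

$62,087.78

EV(A) = 0.125 × 198000 + 0.25 × 131000 + 0.625 × 68000 = 24750 + 32750 + 42500 = 100000
EV(B) = 0.44 × 107000 + 0.56 × (-18334) = 47080 − 10267.04 = 36812.96
Overall = 0.4 × 100000 + 0.6 × 36812.96 = 40000 + 22087.776 = 62087.776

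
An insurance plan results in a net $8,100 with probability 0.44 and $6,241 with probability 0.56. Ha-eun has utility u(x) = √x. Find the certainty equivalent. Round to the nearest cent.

$7,029.15

E[u] = 0.44·√8100 + 0.56·√6241 = 0.44·90 + 0.56·79 = 83.84
CE = (83.84)² = 7029.1456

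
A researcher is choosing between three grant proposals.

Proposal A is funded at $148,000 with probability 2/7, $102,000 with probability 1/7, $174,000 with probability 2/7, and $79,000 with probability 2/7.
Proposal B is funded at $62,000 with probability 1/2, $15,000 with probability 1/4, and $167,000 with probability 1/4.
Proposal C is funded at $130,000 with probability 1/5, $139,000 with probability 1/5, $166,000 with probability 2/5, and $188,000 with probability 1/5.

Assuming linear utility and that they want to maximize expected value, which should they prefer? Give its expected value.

Proposal C ($157,800)

Proposal A = 2/7 × 148000 + 1/7 × 102000 + 2/7 × 174000 + 2/7 × 79000 = 42285.7143 + 14571.4286 + 49714.2857 + 22571.4286 = 129142.8571
Proposal B = 1/2 × 62000 + 1/4 × 15000 + 1/4 × 167000 = 31000 + 3750 + 41750 = 76500
Proposal C = 1/5 × 130000 + 1/5 × 139000 + 2/5 × 166000 + 1/5 × 188000 = 26000 + 27800 + 66400 + 37600 = 157800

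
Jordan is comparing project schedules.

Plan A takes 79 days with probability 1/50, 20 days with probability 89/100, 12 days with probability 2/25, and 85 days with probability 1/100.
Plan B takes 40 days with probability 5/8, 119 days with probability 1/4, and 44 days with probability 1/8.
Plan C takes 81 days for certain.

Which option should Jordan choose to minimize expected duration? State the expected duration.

Plan A = 1/50 × 79 + 89/100 × 20 + 2/25 × 12 + 1/100 × 85 = 1.58 + 17.8 + 0.96 + 0.85 = 21.19
Plan B = 5/8 × 40 + 1/4 × 119 + 1/8 × 44 = 25 + 29.75 + 5.5 = 60.25
Plan C: 81 (certain)

Plan A (21.19 days)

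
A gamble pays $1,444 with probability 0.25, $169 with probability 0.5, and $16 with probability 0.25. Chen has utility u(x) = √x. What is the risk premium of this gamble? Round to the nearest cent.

$160.50

E[u] = 0.25·√1444 + 0.5·√169 + 0.25·√16 = 0.25·38 + 0.5·13 + 0.25·4 = 17
CE = (17)² = 289
Risk premium = EV − CE = 449.5 − 289 = 160.5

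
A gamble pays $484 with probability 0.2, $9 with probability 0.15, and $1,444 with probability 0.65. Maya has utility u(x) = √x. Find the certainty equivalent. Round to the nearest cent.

$873.20

E[u] = 0.2·√484 + 0.15·√9 + 0.65·√1444 = 0.2·22 + 0.15·3 + 0.65·38 = 29.55
CE = (29.55)² = 873.2025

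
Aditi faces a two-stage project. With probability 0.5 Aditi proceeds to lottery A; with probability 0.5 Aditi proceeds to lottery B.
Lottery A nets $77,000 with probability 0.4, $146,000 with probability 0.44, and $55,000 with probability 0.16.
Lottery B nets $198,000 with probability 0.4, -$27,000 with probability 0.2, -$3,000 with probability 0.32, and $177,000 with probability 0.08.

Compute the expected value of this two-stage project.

EV(A) = 0.4 × 77000 + 0.44 × 146000 + 0.16 × 55000 = 30800 + 64240 + 8800 = 103840
EV(B) = 0.4 × 198000 + 0.2 × (-27000) + 0.32 × (-3000) + 0.08 × 177000 = 79200 − 5400 − 960 + 14160 = 87000
Overall = 0.5 × 103840 + 0.5 × 87000 = 51920 + 43500 = 95420

$95,420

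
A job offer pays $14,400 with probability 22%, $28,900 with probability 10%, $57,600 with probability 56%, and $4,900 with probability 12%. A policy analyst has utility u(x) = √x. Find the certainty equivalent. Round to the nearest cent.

E[u] = 0.22·√14400 + 0.1·√28900 + 0.56·√57600 + 0.12·√4900 = 0.22·120 + 0.1·170 + 0.56·240 + 0.12·70 = 186.2
CE = (186.2)² = 34670.44

$34,670.44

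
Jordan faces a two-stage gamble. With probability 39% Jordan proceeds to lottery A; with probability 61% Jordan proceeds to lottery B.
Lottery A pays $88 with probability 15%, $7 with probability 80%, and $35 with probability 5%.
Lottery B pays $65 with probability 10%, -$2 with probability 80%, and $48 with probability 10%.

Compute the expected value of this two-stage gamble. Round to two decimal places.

$13.93

EV(A) = 0.15 × 88 + 0.8 × 7 + 0.05 × 35 = 13.2 + 5.6 + 1.75 = 20.55
EV(B) = 0.1 × 65 + 0.8 × (-2) + 0.1 × 48 = 6.5 − 1.6 + 4.8 = 9.7
Overall = 0.39 × 20.55 + 0.61 × 9.7 = 8.0145 + 5.917 = 13.9315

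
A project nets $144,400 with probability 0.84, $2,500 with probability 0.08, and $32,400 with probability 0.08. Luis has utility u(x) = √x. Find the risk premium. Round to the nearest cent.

$10,114.24

E[u] = 0.84·√144400 + 0.08·√2500 + 0.08·√32400 = 0.84·380 + 0.08·50 + 0.08·180 = 337.6
CE = (337.6)² = 113973.76
Risk premium = EV − CE = 124088 − 113973.76 = 10114.24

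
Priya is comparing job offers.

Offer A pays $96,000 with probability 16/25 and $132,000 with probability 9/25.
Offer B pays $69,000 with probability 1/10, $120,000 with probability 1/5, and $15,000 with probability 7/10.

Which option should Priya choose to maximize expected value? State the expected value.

Offer A = 16/25 × 96000 + 9/25 × 132000 = 61440 + 47520 = 108960
Offer B = 1/10 × 69000 + 1/5 × 120000 + 7/10 × 15000 = 6900 + 24000 + 10500 = 41400

Offer A ($108,960)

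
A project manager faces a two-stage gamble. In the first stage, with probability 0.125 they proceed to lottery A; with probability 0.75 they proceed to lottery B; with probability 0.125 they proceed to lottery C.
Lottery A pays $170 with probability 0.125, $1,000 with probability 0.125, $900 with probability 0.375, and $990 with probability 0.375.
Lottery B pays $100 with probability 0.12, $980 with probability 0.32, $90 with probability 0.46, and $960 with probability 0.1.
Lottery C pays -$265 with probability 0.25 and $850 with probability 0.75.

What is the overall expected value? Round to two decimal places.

EV(A) = 0.125 × 170 + 0.125 × 1000 + 0.375 × 900 + 0.375 × 990 = 21.25 + 125 + 337.5 + 371.25 = 855
EV(B) = 0.12 × 100 + 0.32 × 980 + 0.46 × 90 + 0.1 × 960 = 12 + 313.6 + 41.4 + 96 = 463
EV(C) = 0.25 × (-265) + 0.75 × 850 = -66.25 + 637.5 = 571.25
Overall = 0.125 × 855 + 0.75 × 463 + 0.125 × 571.25 = 106.875 + 347.25 + 71.40625 = 525.53125

$525.53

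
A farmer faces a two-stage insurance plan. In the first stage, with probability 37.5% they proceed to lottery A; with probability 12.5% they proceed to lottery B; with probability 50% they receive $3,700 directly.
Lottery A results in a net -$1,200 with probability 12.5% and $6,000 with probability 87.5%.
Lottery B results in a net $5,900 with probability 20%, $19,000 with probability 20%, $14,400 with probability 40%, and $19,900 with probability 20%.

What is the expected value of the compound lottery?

$5,602.50

EV(A) = 0.125 × (-1200) + 0.875 × 6000 = -150 + 5250 = 5100
EV(B) = 0.2 × 5900 + 0.2 × 19000 + 0.4 × 14400 + 0.2 × 19900 = 1180 + 3800 + 5760 + 3980 = 14720
Branch C: 3700 (certain)
Overall = 0.375 × 5100 + 0.125 × 14720 + 0.5 × 3700 = 1912.5 + 1840 + 1850 = 5602.5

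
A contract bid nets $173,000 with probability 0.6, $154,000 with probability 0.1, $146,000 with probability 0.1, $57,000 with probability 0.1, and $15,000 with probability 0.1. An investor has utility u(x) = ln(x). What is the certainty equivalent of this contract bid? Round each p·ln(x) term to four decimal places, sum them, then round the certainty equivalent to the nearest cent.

$117,818.43

E[u] = 0.6·ln(173000) + 0.1·ln(154000) + 0.1·ln(146000) + 0.1·ln(57000) + 0.1·ln(15000) = 7.2366 + 1.1945 + 1.1891 + 1.0951 + 0.9616 = 11.6769
CE = e^11.6769 ≈ 117818.43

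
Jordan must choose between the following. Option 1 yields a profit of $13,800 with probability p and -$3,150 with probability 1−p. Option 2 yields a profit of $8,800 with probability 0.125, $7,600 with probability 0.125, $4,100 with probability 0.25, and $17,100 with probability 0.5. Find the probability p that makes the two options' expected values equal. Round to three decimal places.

p = 0.872

EV(Option 2) = 0.125 × 8800 + 0.125 × 7600 + 0.25 × 4100 + 0.5 × 17100 = 1100 + 950 + 1025 + 8550 = 11625
p·13800 + (1−p)·(-3150) = 11625
16950p − 3150 = 11625
p = (11625 + 3150) / 16950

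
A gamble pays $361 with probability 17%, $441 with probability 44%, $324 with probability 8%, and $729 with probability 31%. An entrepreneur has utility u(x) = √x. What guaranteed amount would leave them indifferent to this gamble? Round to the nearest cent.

$496.40

E[u] = 0.17·√361 + 0.44·√441 + 0.08·√324 + 0.31·√729 = 0.17·19 + 0.44·21 + 0.08·18 + 0.31·27 = 22.28
CE = (22.28)² = 496.3984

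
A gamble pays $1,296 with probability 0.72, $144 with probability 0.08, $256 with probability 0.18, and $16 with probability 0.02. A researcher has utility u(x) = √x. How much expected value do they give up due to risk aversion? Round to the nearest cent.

E[u] = 0.72·√1296 + 0.08·√144 + 0.18·√256 + 0.02·√16 = 0.72·36 + 0.08·12 + 0.18·16 + 0.02·4 = 29.84
CE = (29.84)² = 890.4256
Risk premium = EV − CE = 991.04 − 890.4256 = 100.6144

$100.61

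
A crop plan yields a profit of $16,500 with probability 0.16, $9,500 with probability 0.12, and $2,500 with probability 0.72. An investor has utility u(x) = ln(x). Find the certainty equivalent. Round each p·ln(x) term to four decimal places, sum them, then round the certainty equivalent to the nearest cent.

$3,968.72

E[u] = 0.16·ln(16500) + 0.12·ln(9500) + 0.72·ln(2500) = 1.5538 + 1.0991 + 5.6333 = 8.2862
CE = e^8.2862 ≈ 3968.72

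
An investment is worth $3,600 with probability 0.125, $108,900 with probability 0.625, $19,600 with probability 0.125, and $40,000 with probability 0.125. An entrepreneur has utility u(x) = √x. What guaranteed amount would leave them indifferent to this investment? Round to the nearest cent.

E[u] = 0.125·√3600 + 0.625·√108900 + 0.125·√19600 + 0.125·√40000 = 0.125·60 + 0.625·330 + 0.125·140 + 0.125·200 = 256.25
CE = (256.25)² = 65664.0625

$65,664.06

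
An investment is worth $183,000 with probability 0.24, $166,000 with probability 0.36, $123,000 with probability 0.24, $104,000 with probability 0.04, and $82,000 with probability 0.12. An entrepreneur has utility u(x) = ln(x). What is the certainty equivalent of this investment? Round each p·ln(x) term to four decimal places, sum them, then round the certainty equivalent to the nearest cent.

$142,600.17

E[u] = 0.24·ln(183000) + 0.36·ln(166000) + 0.24·ln(123000) + 0.04·ln(104000) + 0.12·ln(82000) = 2.9081 + 4.3271 + 2.8128 + 0.4621 + 1.3577 = 11.8678
CE = e^11.8678 ≈ 142600.17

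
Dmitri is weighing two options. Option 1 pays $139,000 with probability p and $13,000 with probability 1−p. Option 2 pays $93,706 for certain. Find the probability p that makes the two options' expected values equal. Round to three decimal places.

p = 0.641

p·139000 + (1−p)·13000 = 93706
126000p + 13000 = 93706
p = (93706 − 13000) / 126000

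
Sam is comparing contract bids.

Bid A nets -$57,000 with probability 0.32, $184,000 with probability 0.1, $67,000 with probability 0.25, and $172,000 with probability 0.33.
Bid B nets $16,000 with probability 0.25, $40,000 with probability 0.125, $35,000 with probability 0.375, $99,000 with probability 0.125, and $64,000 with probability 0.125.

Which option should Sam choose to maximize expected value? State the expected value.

Bid A ($73,670)

Bid A = 0.32 × (-57000) + 0.1 × 184000 + 0.25 × 67000 + 0.33 × 172000 = -18240 + 18400 + 16750 + 56760 = 73670
Bid B = 0.25 × 16000 + 0.125 × 40000 + 0.375 × 35000 + 0.125 × 99000 + 0.125 × 64000 = 4000 + 5000 + 13125 + 12375 + 8000 = 42500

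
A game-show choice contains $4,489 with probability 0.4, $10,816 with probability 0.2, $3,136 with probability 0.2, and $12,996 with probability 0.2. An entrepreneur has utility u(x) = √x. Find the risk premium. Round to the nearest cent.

$526.64

E[u] = 0.4·√4489 + 0.2·√10816 + 0.2·√3136 + 0.2·√12996 = 0.4·67 + 0.2·104 + 0.2·56 + 0.2·114 = 81.6
CE = (81.6)² = 6658.56
Risk premium = EV − CE = 7185.2 − 6658.56 = 526.64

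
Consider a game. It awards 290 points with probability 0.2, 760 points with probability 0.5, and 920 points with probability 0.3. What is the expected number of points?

714 points

EV = 0.2 × 290 + 0.5 × 760 + 0.3 × 920 = 58 + 380 + 276 = 714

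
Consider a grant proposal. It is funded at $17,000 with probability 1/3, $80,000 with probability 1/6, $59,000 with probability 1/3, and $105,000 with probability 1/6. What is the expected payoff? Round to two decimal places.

$56,166.67

EV = 1/3 × 17000 + 1/6 × 80000 + 1/3 × 59000 + 1/6 × 105000 = 5666.6667 + 13333.3333 + 19666.6667 + 17500 = 56166.6667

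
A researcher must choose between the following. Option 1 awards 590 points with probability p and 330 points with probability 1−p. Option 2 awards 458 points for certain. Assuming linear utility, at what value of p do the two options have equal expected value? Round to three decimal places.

p·590 + (1−p)·330 = 458
260p + 330 = 458
p = (458 − 330) / 260

p = 0.492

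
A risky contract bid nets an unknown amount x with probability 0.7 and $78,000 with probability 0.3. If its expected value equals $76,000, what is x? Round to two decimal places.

0.7·x + 0.3·78000 = 76000
0.7·x = 76000 − 23400 = 52600
x = 52600 / 0.7 = 75142.8571

x = $75,142.86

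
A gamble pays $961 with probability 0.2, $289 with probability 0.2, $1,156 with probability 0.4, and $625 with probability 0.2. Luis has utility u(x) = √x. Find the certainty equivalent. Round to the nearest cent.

$795.24

E[u] = 0.2·√961 + 0.2·√289 + 0.4·√1156 + 0.2·√625 = 0.2·31 + 0.2·17 + 0.4·34 + 0.2·25 = 28.2
CE = (28.2)² = 795.24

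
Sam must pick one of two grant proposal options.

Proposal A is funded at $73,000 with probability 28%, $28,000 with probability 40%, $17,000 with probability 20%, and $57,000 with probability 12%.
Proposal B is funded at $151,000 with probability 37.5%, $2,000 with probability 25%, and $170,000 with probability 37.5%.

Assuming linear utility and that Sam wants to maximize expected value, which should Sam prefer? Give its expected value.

Proposal B ($120,875)

Proposal A = 0.28 × 73000 + 0.4 × 28000 + 0.2 × 17000 + 0.12 × 57000 = 20440 + 11200 + 3400 + 6840 = 41880
Proposal B = 0.375 × 151000 + 0.25 × 2000 + 0.375 × 170000 = 56625 + 500 + 63750 = 120875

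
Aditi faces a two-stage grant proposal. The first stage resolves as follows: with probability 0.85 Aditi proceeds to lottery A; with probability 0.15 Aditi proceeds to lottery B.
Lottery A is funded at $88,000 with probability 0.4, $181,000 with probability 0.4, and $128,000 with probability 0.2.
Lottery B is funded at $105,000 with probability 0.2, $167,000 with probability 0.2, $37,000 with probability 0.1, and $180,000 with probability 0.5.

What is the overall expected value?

$135,435

EV(A) = 0.4 × 88000 + 0.4 × 181000 + 0.2 × 128000 = 35200 + 72400 + 25600 = 133200
EV(B) = 0.2 × 105000 + 0.2 × 167000 + 0.1 × 37000 + 0.5 × 180000 = 21000 + 33400 + 3700 + 90000 = 148100
Overall = 0.85 × 133200 + 0.15 × 148100 = 113220 + 22215 = 135435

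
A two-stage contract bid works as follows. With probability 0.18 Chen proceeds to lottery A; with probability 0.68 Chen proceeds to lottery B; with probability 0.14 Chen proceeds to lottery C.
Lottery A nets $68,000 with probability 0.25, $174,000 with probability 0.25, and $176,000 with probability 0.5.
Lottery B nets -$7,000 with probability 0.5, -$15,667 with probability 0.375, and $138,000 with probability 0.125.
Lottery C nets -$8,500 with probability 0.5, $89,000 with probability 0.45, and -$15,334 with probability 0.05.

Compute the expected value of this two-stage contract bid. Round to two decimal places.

$36,989.58

EV(A) = 0.25 × 68000 + 0.25 × 174000 + 0.5 × 176000 = 17000 + 43500 + 88000 = 148500
EV(B) = 0.5 × (-7000) + 0.375 × (-15667) + 0.125 × 138000 = -3500 − 5875.125 + 17250 = 7874.875
EV(C) = 0.5 × (-8500) + 0.45 × 89000 + 0.05 × (-15334) = -4250 + 40050 − 766.7 = 35033.3
Overall = 0.18 × 148500 + 0.68 × 7874.875 + 0.14 × 35033.3 = 26730 + 5354.915 + 4904.662 = 36989.577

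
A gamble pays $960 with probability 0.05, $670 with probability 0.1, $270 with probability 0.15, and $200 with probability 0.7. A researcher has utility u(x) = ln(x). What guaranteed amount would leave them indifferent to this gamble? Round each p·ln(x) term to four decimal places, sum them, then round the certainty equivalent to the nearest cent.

$255.34

E[u] = 0.05·ln(960) + 0.1·ln(670) + 0.15·ln(270) + 0.7·ln(200) = 0.3433 + 0.6507 + 0.8398 + 3.7088 = 5.5426
CE = e^5.5426 ≈ 255.34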